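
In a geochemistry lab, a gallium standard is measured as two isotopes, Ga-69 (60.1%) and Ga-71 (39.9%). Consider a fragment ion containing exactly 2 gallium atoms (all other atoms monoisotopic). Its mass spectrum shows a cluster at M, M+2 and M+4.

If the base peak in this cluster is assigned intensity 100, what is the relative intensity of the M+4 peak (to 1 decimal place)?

(0.601 + 0.399)^2 gives M 0.3612, M+2 0.4796, M+4 0.1592; the largest is M+2.
P(M+2) = C(2,1) × 0.601^1 × 0.399^1 = 2 × 0.6010 × 0.3990 = 0.479598 (base)
P(M+4) = C(2,2) × 0.601^0 × 0.399^2 = 1 × 1.0000 × 0.159201 = 0.159201
Relative intensity = 0.159201 / 0.479598 × 100 = 33.2

33.2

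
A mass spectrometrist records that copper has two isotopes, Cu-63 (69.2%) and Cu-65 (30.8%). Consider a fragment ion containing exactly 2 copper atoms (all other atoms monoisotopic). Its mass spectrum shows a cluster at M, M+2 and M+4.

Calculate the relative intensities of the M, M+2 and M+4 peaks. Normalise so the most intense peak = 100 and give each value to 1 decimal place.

100.0 : 89.0 : 19.8

The 2 Cu atoms are independent, so intensities follow the terms of (0.692 + 0.308)^2.
P(M) = 0.692^2 = 0.478864
P(M+2) = 2 × 0.692^1 × 0.308^1 = 0.426272
P(M+4) = 0.308^2 = 0.094864
The M peak is largest (0.478864); scaling to 100 gives 100.0 : 89.0 : 19.8.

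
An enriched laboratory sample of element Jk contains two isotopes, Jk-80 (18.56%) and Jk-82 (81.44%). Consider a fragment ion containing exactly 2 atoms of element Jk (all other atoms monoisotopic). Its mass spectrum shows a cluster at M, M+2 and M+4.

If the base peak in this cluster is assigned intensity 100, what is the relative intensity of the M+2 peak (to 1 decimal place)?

Binomial terms of (0.1856 + 0.8144)^2: M 0.0344, M+2 0.3023, M+4 0.6632 → M+4 is the base peak.
P(M+4) = C(2,2) × 0.1856^0 × 0.8144^2 = 1 × 1.0000 × 0.66324736 = 0.663247 (base)
P(M+2) = C(2,1) × 0.1856^1 × 0.8144^1 = 2 × 0.1856 × 0.8144 = 0.302305
Relative intensity = 0.302305 / 0.663247 × 100 = 45.6

45.6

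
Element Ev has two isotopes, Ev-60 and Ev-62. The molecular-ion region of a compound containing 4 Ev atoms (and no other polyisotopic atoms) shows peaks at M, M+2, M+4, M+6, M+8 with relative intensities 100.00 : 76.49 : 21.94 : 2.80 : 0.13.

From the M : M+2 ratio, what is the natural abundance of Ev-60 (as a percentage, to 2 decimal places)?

Let p = fractional abundance of Ev-60. I(M+2)/I(M) = [C(4,1)·p^3·(1−p)] / p^4 = 4·(1−p)/p = 76.49/100.00 = 0.7649
(1−p)/p = 0.7649/4 = 0.1912  ⇒  p = 1/(1 + 0.1912) = 0.8395
Ev-60: 83.95%, Ev-62: 16.05%.

83.95%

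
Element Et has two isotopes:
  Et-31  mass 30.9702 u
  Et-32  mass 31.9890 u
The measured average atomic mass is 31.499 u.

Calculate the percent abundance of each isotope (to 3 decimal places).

Et-31: 48.096%, Et-32: 51.904%

Writing the weighted mean with unknown fraction x of Et-31:
30.9702·x + 31.9890·(1 − x) = 31.499
(30.9702 − 31.9890)·x = 31.499 − 31.9890
x = -0.4900 / -1.0188 = 0.48096 → 48.096% Et-31, 51.904% Et-32.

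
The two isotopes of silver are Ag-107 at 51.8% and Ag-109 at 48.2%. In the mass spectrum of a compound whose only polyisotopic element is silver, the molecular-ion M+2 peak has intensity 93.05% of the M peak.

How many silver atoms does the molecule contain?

1

The M+2/M ratio from n Ag atoms is n · q/p = n · 0.482/0.518.
n = 0.9305 × 0.518/0.482 = 1.00 ≈ 1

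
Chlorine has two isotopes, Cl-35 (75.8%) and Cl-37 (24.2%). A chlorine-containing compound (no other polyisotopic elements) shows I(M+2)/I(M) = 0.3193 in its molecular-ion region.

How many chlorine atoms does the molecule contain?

1

With n Cl atoms, P(M+2)/P(M) = C(n,1)·p^(n−1)q / p^n = n·q/p = n · 0.242/0.758.
n = 0.3193 × 0.758/0.242 = 1.00 ≈ 1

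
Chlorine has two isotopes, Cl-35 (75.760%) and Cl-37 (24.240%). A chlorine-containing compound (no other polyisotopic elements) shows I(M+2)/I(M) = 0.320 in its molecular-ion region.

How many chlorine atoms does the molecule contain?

1

The M+2/M ratio from n Cl atoms is n · q/p = n · 0.24240/0.75760.
n = 0.320 × 0.75760/0.24240 = 1.00 ≈ 1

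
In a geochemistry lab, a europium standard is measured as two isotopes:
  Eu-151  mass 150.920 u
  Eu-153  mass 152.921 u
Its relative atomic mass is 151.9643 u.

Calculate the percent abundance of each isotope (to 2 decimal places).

Eu-151: 47.81%, Eu-153: 52.19%

Let x be the fractional abundance of Eu-151; then Eu-153 has abundance 1 − x.
150.920·x + 152.921·(1 − x) = 151.9643
(150.920 − 152.921)·x = 151.9643 − 152.921
x = -0.9567 / -2.001 = 0.47811 → 47.81% Eu-151, 52.19% Eu-153.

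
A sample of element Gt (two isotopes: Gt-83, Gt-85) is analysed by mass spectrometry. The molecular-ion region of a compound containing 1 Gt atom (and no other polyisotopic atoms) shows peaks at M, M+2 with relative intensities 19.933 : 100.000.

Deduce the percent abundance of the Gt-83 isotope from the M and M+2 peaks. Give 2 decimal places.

If p is the fraction of Gt that is Gt-83, then I(M+2)/I(M) = [C(1,1)·p^0·(1−p)] / p^1 = 1·(1−p)/p = 100.000/19.933 = 5.0168
(1−p)/p = 5.0168/1 = 5.0168  ⇒  p = 1/(1 + 5.0168) = 0.1662
Gt-83: 16.62%, Gt-85: 83.38%.

16.62%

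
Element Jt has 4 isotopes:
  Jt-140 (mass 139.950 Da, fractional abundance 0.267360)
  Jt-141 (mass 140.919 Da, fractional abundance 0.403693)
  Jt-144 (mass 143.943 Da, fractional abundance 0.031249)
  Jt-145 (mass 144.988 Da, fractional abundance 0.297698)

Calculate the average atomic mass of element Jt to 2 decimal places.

141.97 Da

Average mass = Σ (abundance × isotope mass) = 0.267360 × 139.950 + 0.403693 × 140.919 + 0.031249 × 143.943 + 0.297698 × 144.988
= 37.4170 + 56.8880 + 4.4981 + 43.1626 = 141.9657 Da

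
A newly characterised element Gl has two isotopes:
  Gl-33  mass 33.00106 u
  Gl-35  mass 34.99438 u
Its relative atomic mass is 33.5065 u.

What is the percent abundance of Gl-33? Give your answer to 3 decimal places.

74.643%

Let x be the fractional abundance of Gl-33; then Gl-35 has abundance 1 − x.
33.00106·x + 34.99438·(1 − x) = 33.5065
(33.00106 − 34.99438)·x = 33.5065 − 34.99438
x = -1.48788 / -1.99332 = 0.74643 → 74.643% Gl-33, 25.357% Gl-35.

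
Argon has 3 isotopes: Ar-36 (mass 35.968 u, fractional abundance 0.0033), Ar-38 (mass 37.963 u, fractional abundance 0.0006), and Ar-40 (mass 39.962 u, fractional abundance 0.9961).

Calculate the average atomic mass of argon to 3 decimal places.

39.948 u

The abundance-weighted mean is 0.0033 × 35.968 + 0.0006 × 37.963 + 0.9961 × 39.962
= 0.1187 + 0.0228 + 39.8061 = 39.9476 u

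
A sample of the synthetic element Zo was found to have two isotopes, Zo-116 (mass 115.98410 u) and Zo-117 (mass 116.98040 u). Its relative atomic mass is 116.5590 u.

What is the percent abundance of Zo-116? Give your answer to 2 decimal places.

Writing the weighted mean with unknown fraction x of Zo-116:
115.98410·x + 116.98040·(1 − x) = 116.5590
(115.98410 − 116.98040)·x = 116.5590 − 116.98040
x = -0.42140 / -0.99630 = 0.42296 → 42.30% Zo-116, 57.70% Zo-117.

42.30%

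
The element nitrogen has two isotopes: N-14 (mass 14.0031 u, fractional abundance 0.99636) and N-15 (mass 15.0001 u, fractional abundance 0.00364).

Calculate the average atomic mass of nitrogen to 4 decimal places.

Ar = Σ fᵢ·mᵢ = 0.99636 × 14.0031 + 0.00364 × 15.0001
= 13.95213 + 0.05460 = 14.00673 u

14.0067 u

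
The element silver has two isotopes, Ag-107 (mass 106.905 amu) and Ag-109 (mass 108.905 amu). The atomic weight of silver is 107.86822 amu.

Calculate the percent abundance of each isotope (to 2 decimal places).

Let x be the fractional abundance of Ag-107; then Ag-109 has abundance 1 − x.
106.905·x + 108.905·(1 − x) = 107.86822
(106.905 − 108.905)·x = 107.86822 − 108.905
x = -1.03678 / -2.000 = 0.51839 → 51.84% Ag-107, 48.16% Ag-109.

Ag-107: 51.84%, Ag-109: 48.16%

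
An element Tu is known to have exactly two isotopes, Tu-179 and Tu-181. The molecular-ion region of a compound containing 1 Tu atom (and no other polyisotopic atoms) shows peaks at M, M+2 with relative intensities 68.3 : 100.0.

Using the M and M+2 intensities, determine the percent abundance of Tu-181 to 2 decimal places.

Let p = fractional abundance of Tu-179. I(M+2)/I(M) = [C(1,1)·p^0·(1−p)] / p^1 = 1·(1−p)/p = 100.0/68.3 = 1.4641
(1−p)/p = 1.4641/1 = 1.4641  ⇒  p = 1/(1 + 1.4641) = 0.4058
Tu-179: 40.58%, Tu-181: 59.42%.

59.42%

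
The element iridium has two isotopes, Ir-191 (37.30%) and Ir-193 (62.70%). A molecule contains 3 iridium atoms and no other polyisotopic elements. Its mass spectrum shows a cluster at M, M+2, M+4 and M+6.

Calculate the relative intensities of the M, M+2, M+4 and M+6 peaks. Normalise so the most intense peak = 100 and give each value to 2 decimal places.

11.80 : 59.49 : 100.00 : 56.03

Expanding (0.3730 + 0.6270)^3:
P(M) = 0.3730^3 = 0.051895
P(M+2) = 3 × 0.3730^2 × 0.6270^1 = 0.261702
P(M+4) = 3 × 0.3730^1 × 0.6270^2 = 0.439911
P(M+6) = 0.6270^3 = 0.246492
The M+4 peak is largest (0.439911); scaling to 100 gives 11.80 : 59.49 : 100.00 : 56.03.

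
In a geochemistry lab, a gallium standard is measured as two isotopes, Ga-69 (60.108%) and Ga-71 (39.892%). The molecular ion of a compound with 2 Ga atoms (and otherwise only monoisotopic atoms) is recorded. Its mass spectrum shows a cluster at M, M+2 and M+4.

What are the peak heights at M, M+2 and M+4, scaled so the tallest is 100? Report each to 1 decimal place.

75.3 : 100.0 : 33.2

Each Ga atom is independently Ga-69 (p = 0.60108) or Ga-71 (q = 0.39892); the cluster is the binomial expansion (p + q)^2.
P(M) = 0.60108^2 = 0.361297
P(M+2) = 2 × 0.60108^1 × 0.39892^1 = 0.479566
P(M+4) = 0.39892^2 = 0.159137
The M+2 peak is largest (0.479566); scaling to 100 gives 75.3 : 100.0 : 33.2.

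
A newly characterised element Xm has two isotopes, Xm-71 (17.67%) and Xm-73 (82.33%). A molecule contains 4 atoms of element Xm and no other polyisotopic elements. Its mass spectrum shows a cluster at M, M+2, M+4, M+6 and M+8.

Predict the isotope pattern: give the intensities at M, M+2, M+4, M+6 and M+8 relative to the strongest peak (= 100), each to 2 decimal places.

Each Xm atom is independently Xm-71 (p = 0.1767) or Xm-73 (q = 0.8233); the cluster is the binomial expansion (p + q)^4.
P(M) = 0.1767^4 = 0.000975
P(M+2) = 4 × 0.1767^3 × 0.8233^1 = 0.018169
P(M+4) = 6 × 0.1767^2 × 0.8233^2 = 0.126982
P(M+6) = 4 × 0.1767^1 × 0.8233^3 = 0.394431
P(M+8) = 0.8233^4 = 0.459444
The M+8 peak is largest (0.459444); scaling to 100 gives 0.21 : 3.95 : 27.64 : 85.85 : 100.00.

0.21 : 3.95 : 27.64 : 85.85 : 100.00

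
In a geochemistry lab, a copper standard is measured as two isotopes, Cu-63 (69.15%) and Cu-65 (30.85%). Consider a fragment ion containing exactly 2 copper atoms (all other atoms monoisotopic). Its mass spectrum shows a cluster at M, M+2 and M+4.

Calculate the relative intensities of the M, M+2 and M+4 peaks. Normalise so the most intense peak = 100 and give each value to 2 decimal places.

Expanding (0.6915 + 0.3085)^2:
P(M) = 0.6915^2 = 0.478172
P(M+2) = 2 × 0.6915^1 × 0.3085^1 = 0.426656
P(M+4) = 0.3085^2 = 0.095172
The M peak is largest (0.478172); scaling to 100 gives 100.00 : 89.23 : 19.90.

100.00 : 89.23 : 19.90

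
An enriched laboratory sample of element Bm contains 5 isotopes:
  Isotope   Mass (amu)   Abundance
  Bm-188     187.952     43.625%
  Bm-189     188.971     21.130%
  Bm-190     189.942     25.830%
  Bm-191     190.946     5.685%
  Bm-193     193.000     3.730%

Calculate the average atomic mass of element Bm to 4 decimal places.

The abundance-weighted mean is 0.43625 × 187.952 + 0.21130 × 188.971 + 0.25830 × 189.942 + 0.05685 × 190.946 + 0.03730 × 193.000
= 81.99406 + 39.92957 + 49.06202 + 10.85528 + 7.19890 = 189.03983 amu

189.0398 amu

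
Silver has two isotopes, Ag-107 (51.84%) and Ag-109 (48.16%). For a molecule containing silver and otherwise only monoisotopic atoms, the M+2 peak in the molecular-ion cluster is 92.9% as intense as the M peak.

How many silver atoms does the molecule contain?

The M+2/M ratio from n Ag atoms is n · q/p = n · 0.4816/0.5184.
n = 0.929 × 0.5184/0.4816 = 1.00 ≈ 1

1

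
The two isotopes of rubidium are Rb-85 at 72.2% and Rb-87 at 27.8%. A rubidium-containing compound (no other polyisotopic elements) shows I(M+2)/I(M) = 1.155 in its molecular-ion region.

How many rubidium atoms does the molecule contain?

3

For n independent Rb atoms, I(M+2)/I(M) = n · (abundance Rb-87) / (abundance Rb-85) = n · 0.278/0.722.
n = 1.155 × 0.722/0.278 = 3.00 ≈ 3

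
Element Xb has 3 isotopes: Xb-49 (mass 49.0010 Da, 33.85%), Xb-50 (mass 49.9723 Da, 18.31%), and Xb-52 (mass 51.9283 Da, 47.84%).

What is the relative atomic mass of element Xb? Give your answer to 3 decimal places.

Ar = Σ fᵢ·mᵢ = 0.3385 × 49.0010 + 0.1831 × 49.9723 + 0.4784 × 51.9283
= 16.58684 + 9.14993 + 24.84250 = 50.57927 Da

50.579 Da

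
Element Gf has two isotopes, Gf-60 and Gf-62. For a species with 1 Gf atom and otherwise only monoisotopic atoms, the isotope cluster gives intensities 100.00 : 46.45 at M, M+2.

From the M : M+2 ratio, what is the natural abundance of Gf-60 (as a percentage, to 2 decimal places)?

If p is the fraction of Gf that is Gf-60, then I(M+2)/I(M) = [C(1,1)·p^0·(1−p)] / p^1 = 1·(1−p)/p = 46.45/100.00 = 0.4645
(1−p)/p = 0.4645/1 = 0.4645  ⇒  p = 1/(1 + 0.4645) = 0.6828
Gf-60: 68.28%, Gf-62: 31.72%.

68.28%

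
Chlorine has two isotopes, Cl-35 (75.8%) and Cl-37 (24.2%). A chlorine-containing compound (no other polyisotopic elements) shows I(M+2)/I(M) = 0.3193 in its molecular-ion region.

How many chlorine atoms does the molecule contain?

The M+2/M ratio from n Cl atoms is n · q/p = n · 0.242/0.758.
n = 0.3193 × 0.758/0.242 = 1.00 ≈ 1

1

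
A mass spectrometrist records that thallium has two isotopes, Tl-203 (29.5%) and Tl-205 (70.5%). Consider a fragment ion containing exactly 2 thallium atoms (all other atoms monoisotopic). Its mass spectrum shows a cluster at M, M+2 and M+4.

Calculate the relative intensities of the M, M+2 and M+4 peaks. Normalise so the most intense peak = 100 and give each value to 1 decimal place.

Expanding (0.295 + 0.705)^2:
P(M) = 0.295^2 = 0.087025
P(M+2) = 2 × 0.295^1 × 0.705^1 = 0.415950
P(M+4) = 0.705^2 = 0.497025
The M+4 peak is largest (0.497025); scaling to 100 gives 17.5 : 83.7 : 100.0.

17.5 : 83.7 : 100.0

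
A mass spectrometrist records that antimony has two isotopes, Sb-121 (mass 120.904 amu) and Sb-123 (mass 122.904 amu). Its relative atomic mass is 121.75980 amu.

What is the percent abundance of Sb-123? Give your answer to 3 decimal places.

42.790%

Let x be the fractional abundance of Sb-121; then Sb-123 has abundance 1 − x.
120.904·x + 122.904·(1 − x) = 121.75980
(120.904 − 122.904)·x = 121.75980 − 122.904
x = -1.14420 / -2.000 = 0.57210 → 57.210% Sb-121, 42.790% Sb-123.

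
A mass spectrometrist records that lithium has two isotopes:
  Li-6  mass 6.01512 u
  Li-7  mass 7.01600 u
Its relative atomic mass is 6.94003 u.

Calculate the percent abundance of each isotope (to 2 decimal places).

Writing the weighted mean with unknown fraction x of Li-6:
6.01512·x + 7.01600·(1 − x) = 6.94003
(6.01512 − 7.01600)·x = 6.94003 − 7.01600
x = -0.07597 / -1.00088 = 0.07590 → 7.59% Li-6, 92.41% Li-7.

Li-6: 7.59%, Li-7: 92.41%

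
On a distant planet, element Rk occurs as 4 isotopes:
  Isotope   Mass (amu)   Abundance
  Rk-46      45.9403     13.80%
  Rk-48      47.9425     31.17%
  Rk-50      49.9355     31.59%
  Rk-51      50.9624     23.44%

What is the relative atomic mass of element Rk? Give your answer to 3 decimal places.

49.004 amu

Ar = Σ fᵢ·mᵢ = 0.1380 × 45.9403 + 0.3117 × 47.9425 + 0.3159 × 49.9355 + 0.2344 × 50.9624
= 6.33976 + 14.94368 + 15.77462 + 11.94559 = 49.00365 amu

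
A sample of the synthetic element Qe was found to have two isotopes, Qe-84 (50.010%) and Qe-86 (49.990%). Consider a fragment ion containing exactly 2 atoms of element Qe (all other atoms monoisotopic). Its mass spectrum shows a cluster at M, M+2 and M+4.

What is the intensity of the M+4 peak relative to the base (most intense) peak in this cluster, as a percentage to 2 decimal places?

(0.50010 + 0.49990)^2 gives M 0.2501, M+2 0.5000, M+4 0.2499; the largest is M+2.
P(M+2) = C(2,1) × 0.50010^1 × 0.49990^1 = 2 × 0.5001 × 0.4999 = 0.500000 (base)
P(M+4) = C(2,2) × 0.50010^0 × 0.49990^2 = 1 × 1.0000 × 0.24990001 = 0.249900
Relative intensity = 0.249900 / 0.500000 × 100 = 49.98

49.98%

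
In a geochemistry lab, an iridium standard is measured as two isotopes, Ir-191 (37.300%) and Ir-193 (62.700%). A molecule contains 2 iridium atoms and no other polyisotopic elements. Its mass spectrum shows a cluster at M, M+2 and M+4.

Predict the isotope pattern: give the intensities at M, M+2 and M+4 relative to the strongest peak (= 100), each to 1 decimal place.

29.7 : 100.0 : 84.0

Expanding (0.37300 + 0.62700)^2:
P(M) = 0.37300^2 = 0.139129
P(M+2) = 2 × 0.37300^1 × 0.62700^1 = 0.467742
P(M+4) = 0.62700^2 = 0.393129
The M+2 peak is largest (0.467742); scaling to 100 gives 29.7 : 100.0 : 84.0.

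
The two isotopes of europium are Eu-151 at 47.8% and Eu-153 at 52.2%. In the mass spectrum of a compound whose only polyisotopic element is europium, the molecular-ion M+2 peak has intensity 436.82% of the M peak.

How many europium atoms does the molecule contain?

For n independent Eu atoms, I(M+2)/I(M) = n · (abundance Eu-153) / (abundance Eu-151) = n · 0.522/0.478.
n = 4.3682 × 0.478/0.522 = 4.00 ≈ 4

4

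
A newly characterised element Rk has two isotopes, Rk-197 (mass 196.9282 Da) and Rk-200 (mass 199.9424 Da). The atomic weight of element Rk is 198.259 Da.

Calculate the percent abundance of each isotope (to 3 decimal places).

Rk-197: 55.849%, Rk-200: 44.151%

Let x be the fractional abundance of Rk-197; then Rk-200 has abundance 1 − x.
196.9282·x + 199.9424·(1 − x) = 198.259
(196.9282 − 199.9424)·x = 198.259 − 199.9424
x = -1.6834 / -3.0142 = 0.55849 → 55.849% Rk-197, 44.151% Rk-200.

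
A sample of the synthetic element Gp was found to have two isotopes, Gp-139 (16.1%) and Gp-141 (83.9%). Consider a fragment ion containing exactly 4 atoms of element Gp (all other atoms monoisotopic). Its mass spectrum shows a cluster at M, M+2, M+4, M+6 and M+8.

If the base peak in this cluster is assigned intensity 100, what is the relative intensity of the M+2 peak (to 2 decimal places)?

Binomial terms of (0.161 + 0.839)^4: M 0.0007, M+2 0.0140, M+4 0.1095, M+6 0.3803, M+8 0.4955 → M+8 is the base peak.
P(M+8) = C(4,4) × 0.161^0 × 0.839^4 = 1 × 1.0000 × 0.49550477 = 0.495505 (base)
P(M+2) = C(4,1) × 0.161^3 × 0.839^1 = 4 × 0.00417328 × 0.8390 = 0.014006
Relative intensity = 0.014006 / 0.495505 × 100 = 2.83

2.83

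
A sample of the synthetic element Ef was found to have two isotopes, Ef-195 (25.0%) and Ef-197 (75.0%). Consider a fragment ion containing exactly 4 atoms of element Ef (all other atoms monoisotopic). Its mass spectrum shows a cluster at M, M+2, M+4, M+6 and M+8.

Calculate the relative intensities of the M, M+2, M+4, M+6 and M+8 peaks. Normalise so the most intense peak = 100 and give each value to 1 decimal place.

Each Ef atom is independently Ef-195 (p = 0.250) or Ef-197 (q = 0.750); the cluster is the binomial expansion (p + q)^4.
P(M) = 0.250^4 = 0.003906
P(M+2) = 4 × 0.250^3 × 0.750^1 = 0.046875
P(M+4) = 6 × 0.250^2 × 0.750^2 = 0.210938
P(M+6) = 4 × 0.250^1 × 0.750^3 = 0.421875
P(M+8) = 0.750^4 = 0.316406
The M+6 peak is largest (0.421875); scaling to 100 gives 0.9 : 11.1 : 50.0 : 100.0 : 75.0.

0.9 : 11.1 : 50.0 : 100.0 : 75.0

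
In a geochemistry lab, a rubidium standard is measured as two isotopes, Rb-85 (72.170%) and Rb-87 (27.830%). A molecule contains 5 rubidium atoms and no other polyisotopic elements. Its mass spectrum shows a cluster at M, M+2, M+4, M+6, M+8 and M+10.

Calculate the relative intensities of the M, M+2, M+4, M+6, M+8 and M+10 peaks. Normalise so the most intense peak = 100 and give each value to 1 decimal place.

51.9 : 100.0 : 77.1 : 29.7 : 5.7 : 0.4

Expanding (0.72170 + 0.27830)^5:
P(M) = 0.72170^5 = 0.195787
P(M+2) = 5 × 0.72170^4 × 0.27830^1 = 0.377494
P(M+4) = 10 × 0.72170^3 × 0.27830^2 = 0.291136
P(M+6) = 10 × 0.72170^2 × 0.27830^3 = 0.112267
P(M+8) = 5 × 0.72170^1 × 0.27830^4 = 0.021646
P(M+10) = 0.27830^5 = 0.001669
The M+2 peak is largest (0.377494); scaling to 100 gives 51.9 : 100.0 : 77.1 : 29.7 : 5.7 : 0.4.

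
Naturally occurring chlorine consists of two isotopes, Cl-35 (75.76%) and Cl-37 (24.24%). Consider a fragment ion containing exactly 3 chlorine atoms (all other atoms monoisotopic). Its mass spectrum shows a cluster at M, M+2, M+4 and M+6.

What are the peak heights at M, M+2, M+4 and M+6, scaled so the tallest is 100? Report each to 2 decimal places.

Each Cl atom is independently Cl-35 (p = 0.7576) or Cl-37 (q = 0.2424); the cluster is the binomial expansion (p + q)^3.
P(M) = 0.7576^3 = 0.434830
P(M+2) = 3 × 0.7576^2 × 0.2424^1 = 0.417382
P(M+4) = 3 × 0.7576^1 × 0.2424^2 = 0.133545
P(M+6) = 0.2424^3 = 0.014243
The M peak is largest (0.434830); scaling to 100 gives 100.00 : 95.99 : 30.71 : 3.28.

100.00 : 95.99 : 30.71 : 3.28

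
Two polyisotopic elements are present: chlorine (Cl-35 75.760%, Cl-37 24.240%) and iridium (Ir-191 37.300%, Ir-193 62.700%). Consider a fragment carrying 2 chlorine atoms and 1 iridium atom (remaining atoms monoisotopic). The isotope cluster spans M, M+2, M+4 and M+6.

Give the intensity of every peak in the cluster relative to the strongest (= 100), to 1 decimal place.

43.1 : 100.0 : 50.8 : 7.4

Chlorine pattern (n=2): 0.57395776 : 0.36728448 : 0.05875776
Iridium pattern (n=1): 0.3730 : 0.6270
Convolve the two distributions (both contribute in 2-u steps):
  M: 0.57395776×0.3730 = 0.214086
  M+2: 0.57395776×0.6270 + 0.36728448×0.3730 = 0.496869
  M+4: 0.36728448×0.6270 + 0.05875776×0.3730 = 0.252204
  M+6: 0.05875776×0.6270 = 0.036841
Scale to base peak (0.496869) = 100: 43.1 : 100.0 : 50.8 : 7.4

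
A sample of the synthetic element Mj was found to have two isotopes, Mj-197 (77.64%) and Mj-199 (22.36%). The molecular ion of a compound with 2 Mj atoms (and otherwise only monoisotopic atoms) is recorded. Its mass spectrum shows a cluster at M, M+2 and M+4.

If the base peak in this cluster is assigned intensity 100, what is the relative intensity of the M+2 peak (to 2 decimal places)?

57.60

(0.7764 + 0.2236)^2 gives M 0.6028, M+2 0.3472, M+4 0.0500; the largest is M.
P(M) = C(2,0) × 0.7764^2 × 0.2236^0 = 1 × 0.60279696 × 1.0000 = 0.602797 (base)
P(M+2) = C(2,1) × 0.7764^1 × 0.2236^1 = 2 × 0.7764 × 0.2236 = 0.347206
Relative intensity = 0.347206 / 0.602797 × 100 = 57.60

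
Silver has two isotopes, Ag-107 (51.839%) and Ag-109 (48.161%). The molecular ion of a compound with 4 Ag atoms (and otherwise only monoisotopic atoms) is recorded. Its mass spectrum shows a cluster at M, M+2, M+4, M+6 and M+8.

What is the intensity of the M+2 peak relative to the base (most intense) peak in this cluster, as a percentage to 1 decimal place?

71.8%

Binomial terms of (0.51839 + 0.48161)^4: M 0.0722, M+2 0.2684, M+4 0.3740, M+6 0.2316, M+8 0.0538 → M+4 is the base peak.
P(M+4) = C(4,2) × 0.51839^2 × 0.48161^2 = 6 × 0.26872819 × 0.23194819 = 0.373986 (base)
P(M+2) = C(4,1) × 0.51839^3 × 0.48161^1 = 4 × 0.13930601 × 0.48161 = 0.268365
Relative intensity = 0.268365 / 0.373986 × 100 = 71.8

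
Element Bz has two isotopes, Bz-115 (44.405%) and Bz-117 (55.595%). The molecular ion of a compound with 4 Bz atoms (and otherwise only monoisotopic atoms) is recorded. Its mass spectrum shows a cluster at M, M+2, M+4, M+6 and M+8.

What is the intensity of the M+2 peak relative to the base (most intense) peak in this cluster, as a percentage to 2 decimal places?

53.25%

Term probabilities: M 0.0389, M+2 0.1947, M+4 0.3657, M+6 0.3052, M+8 0.0955. Base peak = M+4.
P(M+4) = C(4,2) × 0.44405^2 × 0.55595^2 = 6 × 0.1971804 × 0.3090804 = 0.365668 (base)
P(M+2) = C(4,1) × 0.44405^3 × 0.55595^1 = 4 × 0.08755796 × 0.55595 = 0.194711
Relative intensity = 0.194711 / 0.365668 × 100 = 53.25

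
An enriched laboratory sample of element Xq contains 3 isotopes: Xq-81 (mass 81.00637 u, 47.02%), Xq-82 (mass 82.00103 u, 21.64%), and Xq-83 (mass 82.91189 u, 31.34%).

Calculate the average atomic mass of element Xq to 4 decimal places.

Average mass = Σ (abundance × isotope mass) = 0.4702 × 81.00637 + 0.2164 × 82.00103 + 0.3134 × 82.91189
= 38.089195 + 17.745023 + 25.984586 = 81.818804 u

81.8188 u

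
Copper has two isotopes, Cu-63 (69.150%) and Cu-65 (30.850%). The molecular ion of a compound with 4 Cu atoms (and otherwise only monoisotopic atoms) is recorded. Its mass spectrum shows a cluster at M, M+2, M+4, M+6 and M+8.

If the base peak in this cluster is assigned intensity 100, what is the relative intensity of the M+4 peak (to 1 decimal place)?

Term probabilities: M 0.2286, M+2 0.4080, M+4 0.2731, M+6 0.0812, M+8 0.0091. Base peak = M+2.
P(M+2) = C(4,1) × 0.69150^3 × 0.30850^1 = 4 × 0.33065611 × 0.3085 = 0.408030 (base)
P(M+4) = C(4,2) × 0.69150^2 × 0.30850^2 = 6 × 0.47817225 × 0.09517225 = 0.273052
Relative intensity = 0.273052 / 0.408030 × 100 = 66.9

66.9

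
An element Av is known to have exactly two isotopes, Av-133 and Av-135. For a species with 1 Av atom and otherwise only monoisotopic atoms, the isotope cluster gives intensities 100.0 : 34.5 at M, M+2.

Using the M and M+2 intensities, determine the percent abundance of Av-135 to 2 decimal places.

25.65%

Let p = fractional abundance of Av-133. I(M+2)/I(M) = [C(1,1)·p^0·(1−p)] / p^1 = 1·(1−p)/p = 34.5/100.0 = 0.3450
(1−p)/p = 0.3450/1 = 0.3450  ⇒  p = 1/(1 + 0.3450) = 0.7435
Av-133: 74.35%, Av-135: 25.65%.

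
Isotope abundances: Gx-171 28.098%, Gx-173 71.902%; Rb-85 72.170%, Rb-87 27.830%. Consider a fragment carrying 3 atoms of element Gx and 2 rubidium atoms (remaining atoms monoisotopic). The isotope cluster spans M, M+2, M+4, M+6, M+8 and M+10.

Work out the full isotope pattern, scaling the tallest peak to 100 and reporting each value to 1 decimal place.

3.0 : 25.6 : 77.8 : 100.0 : 47.9 : 7.5

Element Gx pattern (n=3): 0.0221833 : 0.17029937 : 0.43579135 : 0.37172598
Rubidium pattern (n=2): 0.52085089 : 0.40169822 : 0.07745089
Convolve the two distributions (both contribute in 2-u steps):
  M: 0.0221833×0.52085089 = 0.011554
  M+2: 0.0221833×0.40169822 + 0.17029937×0.52085089 = 0.097612
  M+4: 0.0221833×0.07745089 + 0.17029937×0.40169822 + 0.43579135×0.52085089 = 0.297109
  M+6: 0.17029937×0.07745089 + 0.43579135×0.40169822 + 0.37172598×0.52085089 = 0.381860
  M+8: 0.43579135×0.07745089 + 0.37172598×0.40169822 = 0.183074
  M+10: 0.37172598×0.07745089 = 0.028791
Scale to base peak (0.381860) = 100: 3.0 : 25.6 : 77.8 : 100.0 : 47.9 : 7.5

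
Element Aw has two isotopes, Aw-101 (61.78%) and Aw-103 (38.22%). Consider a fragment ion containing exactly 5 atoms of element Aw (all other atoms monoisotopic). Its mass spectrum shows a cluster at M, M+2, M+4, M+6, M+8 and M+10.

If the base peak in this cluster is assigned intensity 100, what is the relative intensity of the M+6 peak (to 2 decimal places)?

61.86

Term probabilities: M 0.0900, M+2 0.2784, M+4 0.3444, M+6 0.2131, M+8 0.0659, M+10 0.0082. Base peak = M+4.
P(M+4) = C(5,2) × 0.6178^3 × 0.3822^2 = 10 × 0.23579995 × 0.14607684 = 0.344449 (base)
P(M+6) = C(5,3) × 0.6178^2 × 0.3822^3 = 10 × 0.38167684 × 0.05583057 = 0.213092
Relative intensity = 0.213092 / 0.344449 × 100 = 61.86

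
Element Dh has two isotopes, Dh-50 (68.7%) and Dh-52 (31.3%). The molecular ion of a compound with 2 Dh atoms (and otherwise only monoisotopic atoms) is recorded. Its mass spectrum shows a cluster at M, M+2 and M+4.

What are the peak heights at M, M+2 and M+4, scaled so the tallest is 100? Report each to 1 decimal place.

100.0 : 91.1 : 20.8

Each Dh atom is independently Dh-50 (p = 0.687) or Dh-52 (q = 0.313); the cluster is the binomial expansion (p + q)^2.
P(M) = 0.687^2 = 0.471969
P(M+2) = 2 × 0.687^1 × 0.313^1 = 0.430062
P(M+4) = 0.313^2 = 0.097969
The M peak is largest (0.471969); scaling to 100 gives 100.0 : 91.1 : 20.8.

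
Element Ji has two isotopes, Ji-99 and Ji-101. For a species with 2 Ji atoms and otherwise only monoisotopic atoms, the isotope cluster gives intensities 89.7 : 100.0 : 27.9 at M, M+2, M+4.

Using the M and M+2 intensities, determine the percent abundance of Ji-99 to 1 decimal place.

Let p = fractional abundance of Ji-99. I(M+2)/I(M) = [C(2,1)·p^1·(1−p)] / p^2 = 2·(1−p)/p = 100.0/89.7 = 1.1148
(1−p)/p = 1.1148/2 = 0.5574  ⇒  p = 1/(1 + 0.5574) = 0.6421
Ji-99: 64.2%, Ji-101: 35.8%.

64.2%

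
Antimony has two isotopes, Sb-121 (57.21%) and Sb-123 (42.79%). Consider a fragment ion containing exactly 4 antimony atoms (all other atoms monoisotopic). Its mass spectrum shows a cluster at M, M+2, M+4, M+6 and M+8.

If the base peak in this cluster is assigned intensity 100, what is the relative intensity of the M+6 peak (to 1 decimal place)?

(0.5721 + 0.4279)^4 gives M 0.1071, M+2 0.3205, M+4 0.3596, M+6 0.1793, M+8 0.0335; the largest is M+4.
P(M+4) = C(4,2) × 0.5721^2 × 0.4279^2 = 6 × 0.32729841 × 0.18309841 = 0.359567 (base)
P(M+6) = C(4,3) × 0.5721^1 × 0.4279^3 = 4 × 0.5721 × 0.07834781 = 0.179291
Relative intensity = 0.179291 / 0.359567 × 100 = 49.9

49.9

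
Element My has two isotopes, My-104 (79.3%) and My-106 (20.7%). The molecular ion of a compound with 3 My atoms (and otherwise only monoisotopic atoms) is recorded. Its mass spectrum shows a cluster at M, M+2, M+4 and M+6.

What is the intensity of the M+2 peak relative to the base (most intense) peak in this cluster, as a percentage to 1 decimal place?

78.3%

Term probabilities: M 0.4987, M+2 0.3905, M+4 0.1019, M+6 0.0089. Base peak = M.
P(M) = C(3,0) × 0.793^3 × 0.207^0 = 1 × 0.49867726 × 1.0000 = 0.498677 (base)
P(M+2) = C(3,1) × 0.793^2 × 0.207^1 = 3 × 0.628849 × 0.2070 = 0.390515
Relative intensity = 0.390515 / 0.498677 × 100 = 78.3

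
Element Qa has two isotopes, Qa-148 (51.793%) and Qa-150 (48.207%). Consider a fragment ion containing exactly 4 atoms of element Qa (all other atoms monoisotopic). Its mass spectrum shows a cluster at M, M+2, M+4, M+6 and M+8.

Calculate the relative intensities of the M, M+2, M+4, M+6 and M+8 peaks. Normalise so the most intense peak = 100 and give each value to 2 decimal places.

The 4 Qa atoms are independent, so intensities follow the terms of (0.51793 + 0.48207)^4.
P(M) = 0.51793^4 = 0.071959
P(M+2) = 4 × 0.51793^3 × 0.48207^1 = 0.267907
P(M+4) = 6 × 0.51793^2 × 0.48207^2 = 0.374036
P(M+6) = 4 × 0.51793^1 × 0.48207^3 = 0.232093
P(M+8) = 0.48207^4 = 0.054006
The M+4 peak is largest (0.374036); scaling to 100 gives 19.24 : 71.63 : 100.00 : 62.05 : 14.44.

19.24 : 71.63 : 100.00 : 62.05 : 14.44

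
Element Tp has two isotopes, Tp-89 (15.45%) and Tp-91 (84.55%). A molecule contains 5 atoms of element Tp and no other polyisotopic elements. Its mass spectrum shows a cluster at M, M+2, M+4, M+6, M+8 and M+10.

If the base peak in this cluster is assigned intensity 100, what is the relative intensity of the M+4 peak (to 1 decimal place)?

(0.1545 + 0.8455)^5 gives M 0.0001, M+2 0.0024, M+4 0.0264, M+6 0.1443, M+8 0.3948, M+10 0.4321; the largest is M+10.
P(M+10) = C(5,5) × 0.1545^0 × 0.8455^5 = 1 × 1.0000 × 0.43208388 = 0.432084 (base)
P(M+4) = C(5,2) × 0.1545^3 × 0.8455^2 = 10 × 0.00368795 × 0.71487025 = 0.026364
Relative intensity = 0.026364 / 0.432084 × 100 = 6.1

6.1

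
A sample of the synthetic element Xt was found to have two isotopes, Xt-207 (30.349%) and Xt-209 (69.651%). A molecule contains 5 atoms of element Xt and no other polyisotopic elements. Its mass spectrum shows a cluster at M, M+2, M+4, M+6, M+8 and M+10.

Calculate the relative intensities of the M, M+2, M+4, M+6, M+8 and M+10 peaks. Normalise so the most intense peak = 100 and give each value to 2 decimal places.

Each Xt atom is independently Xt-207 (p = 0.30349) or Xt-209 (q = 0.69651); the cluster is the binomial expansion (p + q)^5.
P(M) = 0.30349^5 = 0.002575
P(M+2) = 5 × 0.30349^4 × 0.69651^1 = 0.029544
P(M+4) = 10 × 0.30349^3 × 0.69651^2 = 0.135609
P(M+6) = 10 × 0.30349^2 × 0.69651^3 = 0.311222
P(M+8) = 5 × 0.30349^1 × 0.69651^4 = 0.357128
P(M+10) = 0.69651^5 = 0.163922
The M+8 peak is largest (0.357128); scaling to 100 gives 0.72 : 8.27 : 37.97 : 87.15 : 100.00 : 45.90.

0.72 : 8.27 : 37.97 : 87.15 : 100.00 : 45.90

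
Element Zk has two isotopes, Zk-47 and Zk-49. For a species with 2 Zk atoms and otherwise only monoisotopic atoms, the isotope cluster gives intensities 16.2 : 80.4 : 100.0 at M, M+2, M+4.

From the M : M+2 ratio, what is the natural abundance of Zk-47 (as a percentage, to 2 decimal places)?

28.72%

If p is the fraction of Zk that is Zk-47, then I(M+2)/I(M) = [C(2,1)·p^1·(1−p)] / p^2 = 2·(1−p)/p = 80.4/16.2 = 4.9630
(1−p)/p = 4.9630/2 = 2.4815  ⇒  p = 1/(1 + 2.4815) = 0.2872
Zk-47: 28.72%, Zk-49: 71.28%.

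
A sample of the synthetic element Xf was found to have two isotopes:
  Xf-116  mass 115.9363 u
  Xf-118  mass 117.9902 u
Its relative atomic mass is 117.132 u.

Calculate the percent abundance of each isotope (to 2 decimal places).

Xf-116: 41.78%, Xf-118: 58.22%

Let x be the fractional abundance of Xf-116; then Xf-118 has abundance 1 − x.
115.9363·x + 117.9902·(1 − x) = 117.132
(115.9363 − 117.9902)·x = 117.132 − 117.9902
x = -0.8582 / -2.0539 = 0.41784 → 41.78% Xf-116, 58.22% Xf-118.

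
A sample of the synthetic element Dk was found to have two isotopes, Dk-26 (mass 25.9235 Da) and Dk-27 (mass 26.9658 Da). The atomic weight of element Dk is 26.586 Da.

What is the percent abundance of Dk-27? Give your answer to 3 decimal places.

Let x be the fractional abundance of Dk-26; then Dk-27 has abundance 1 − x.
25.9235·x + 26.9658·(1 − x) = 26.586
(25.9235 − 26.9658)·x = 26.586 − 26.9658
x = -0.3798 / -1.0423 = 0.36439 → 36.439% Dk-26, 63.561% Dk-27.

63.561%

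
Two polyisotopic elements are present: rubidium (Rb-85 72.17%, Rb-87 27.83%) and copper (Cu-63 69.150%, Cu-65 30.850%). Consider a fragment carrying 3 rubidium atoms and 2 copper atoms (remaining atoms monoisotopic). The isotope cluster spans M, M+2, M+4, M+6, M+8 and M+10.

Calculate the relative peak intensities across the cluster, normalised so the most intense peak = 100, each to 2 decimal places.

48.80 : 100.00 : 81.86 : 33.46 : 6.83 : 0.56

Rubidium pattern (n=3): 0.37589809 : 0.43485841 : 0.16768892 : 0.02155458
Copper pattern (n=2): 0.47817225 : 0.4266555 : 0.09517225
Convolve the two distributions (both contribute in 2-u steps):
  M: 0.37589809×0.47817225 = 0.179744
  M+2: 0.37589809×0.4266555 + 0.43485841×0.47817225 = 0.368316
  M+4: 0.37589809×0.09517225 + 0.43485841×0.4266555 + 0.16768892×0.47817225 = 0.301494
  M+6: 0.43485841×0.09517225 + 0.16768892×0.4266555 + 0.02155458×0.47817225 = 0.123239
  M+8: 0.16768892×0.09517225 + 0.02155458×0.4266555 = 0.025156
  M+10: 0.02155458×0.09517225 = 0.002051
Scale to base peak (0.368316) = 100: 48.80 : 100.00 : 81.86 : 33.46 : 6.83 : 0.56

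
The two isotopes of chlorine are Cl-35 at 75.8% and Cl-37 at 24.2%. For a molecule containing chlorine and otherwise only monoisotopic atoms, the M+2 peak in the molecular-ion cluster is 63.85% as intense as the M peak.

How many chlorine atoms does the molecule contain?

2

For n independent Cl atoms, I(M+2)/I(M) = n · (abundance Cl-37) / (abundance Cl-35) = n · 0.242/0.758.
n = 0.6385 × 0.758/0.242 = 2.00 ≈ 2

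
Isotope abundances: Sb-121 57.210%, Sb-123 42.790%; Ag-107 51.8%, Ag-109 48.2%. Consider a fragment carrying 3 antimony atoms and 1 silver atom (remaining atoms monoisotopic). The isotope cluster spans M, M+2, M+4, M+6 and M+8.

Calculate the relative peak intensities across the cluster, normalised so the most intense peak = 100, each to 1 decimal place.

26.6 : 84.3 : 100.0 : 52.6 : 10.3

Antimony pattern (n=3): 0.18724742 : 0.42015297 : 0.3142518 : 0.07834781
Silver pattern (n=1): 0.5180 : 0.4820
Convolve the two distributions (both contribute in 2-u steps):
  M: 0.18724742×0.5180 = 0.096994
  M+2: 0.18724742×0.4820 + 0.42015297×0.5180 = 0.307892
  M+4: 0.42015297×0.4820 + 0.3142518×0.5180 = 0.365296
  M+6: 0.3142518×0.4820 + 0.07834781×0.5180 = 0.192054
  M+8: 0.07834781×0.4820 = 0.037764
Scale to base peak (0.365296) = 100: 26.6 : 84.3 : 100.0 : 52.6 : 10.3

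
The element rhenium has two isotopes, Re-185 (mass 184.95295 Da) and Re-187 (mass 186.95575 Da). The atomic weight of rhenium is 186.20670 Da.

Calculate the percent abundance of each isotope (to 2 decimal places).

Re-185: 37.40%, Re-187: 62.60%

Let x be the fractional abundance of Re-185; then Re-187 has abundance 1 − x.
184.95295·x + 186.95575·(1 − x) = 186.20670
(184.95295 − 186.95575)·x = 186.20670 − 186.95575
x = -0.74905 / -2.00280 = 0.37400 → 37.40% Re-185, 62.60% Re-187.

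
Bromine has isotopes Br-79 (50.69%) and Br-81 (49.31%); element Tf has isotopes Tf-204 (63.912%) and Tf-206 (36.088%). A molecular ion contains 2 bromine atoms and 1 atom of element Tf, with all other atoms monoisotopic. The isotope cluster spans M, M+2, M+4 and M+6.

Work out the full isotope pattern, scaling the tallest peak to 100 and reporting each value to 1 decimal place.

39.8 : 100.0 : 81.5 : 21.3

Bromine pattern (n=2): 0.25694761 : 0.49990478 : 0.24314761
Element Tf pattern (n=1): 0.63912 : 0.36088
Convolve the two distributions (both contribute in 2-u steps):
  M: 0.25694761×0.63912 = 0.164220
  M+2: 0.25694761×0.36088 + 0.49990478×0.63912 = 0.412226
  M+4: 0.49990478×0.36088 + 0.24314761×0.63912 = 0.335806
  M+6: 0.24314761×0.36088 = 0.087747
Scale to base peak (0.412226) = 100: 39.8 : 100.0 : 81.5 : 21.3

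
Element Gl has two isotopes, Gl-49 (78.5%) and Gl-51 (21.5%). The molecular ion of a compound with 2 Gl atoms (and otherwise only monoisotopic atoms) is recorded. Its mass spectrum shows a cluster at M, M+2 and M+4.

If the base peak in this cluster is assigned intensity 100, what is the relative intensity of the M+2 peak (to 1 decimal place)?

54.8

(0.785 + 0.215)^2 gives M 0.6162, M+2 0.3375, M+4 0.0462; the largest is M.
P(M) = C(2,0) × 0.785^2 × 0.215^0 = 1 × 0.616225 × 1.0000 = 0.616225 (base)
P(M+2) = C(2,1) × 0.785^1 × 0.215^1 = 2 × 0.7850 × 0.2150 = 0.337550
Relative intensity = 0.337550 / 0.616225 × 100 = 54.8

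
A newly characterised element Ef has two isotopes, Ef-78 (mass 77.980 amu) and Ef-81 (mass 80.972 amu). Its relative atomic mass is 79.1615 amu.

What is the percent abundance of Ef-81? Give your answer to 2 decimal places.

39.49%

Let x be the fractional abundance of Ef-78; then Ef-81 has abundance 1 − x.
77.980·x + 80.972·(1 − x) = 79.1615
(77.980 − 80.972)·x = 79.1615 − 80.972
x = -1.8105 / -2.992 = 0.60511 → 60.51% Ef-78, 39.49% Ef-81.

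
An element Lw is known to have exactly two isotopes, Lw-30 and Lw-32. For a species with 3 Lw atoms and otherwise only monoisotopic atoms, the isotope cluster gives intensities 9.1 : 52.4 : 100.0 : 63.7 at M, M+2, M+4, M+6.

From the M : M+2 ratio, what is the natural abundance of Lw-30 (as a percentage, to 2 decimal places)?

34.25%

Write p for the Lw-30 fraction. I(M+2)/I(M) = [C(3,1)·p^2·(1−p)] / p^3 = 3·(1−p)/p = 52.4/9.1 = 5.7582
(1−p)/p = 5.7582/3 = 1.9194  ⇒  p = 1/(1 + 1.9194) = 0.3425
Lw-30: 34.25%, Lw-32: 65.75%.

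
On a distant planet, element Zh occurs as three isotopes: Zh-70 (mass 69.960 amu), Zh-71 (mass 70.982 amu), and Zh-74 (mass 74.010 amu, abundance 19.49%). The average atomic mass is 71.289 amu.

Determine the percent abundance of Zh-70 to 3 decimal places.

Let x and y be the fractions of Zh-70 and Zh-71. Then x + y = 1 − 0.1949 = 0.8051 and 69.960x + 70.982y = 71.289 − 0.1949×74.010 = 56.864451.
Substituting: 69.960x + 70.982(0.8051 − x) = 56.864451
(69.960 − 70.982)x = -0.2831572  ⇒  x = 0.27706, y = 0.52804
Zh-70: 27.706%, Zh-71: 52.804%.

27.706%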